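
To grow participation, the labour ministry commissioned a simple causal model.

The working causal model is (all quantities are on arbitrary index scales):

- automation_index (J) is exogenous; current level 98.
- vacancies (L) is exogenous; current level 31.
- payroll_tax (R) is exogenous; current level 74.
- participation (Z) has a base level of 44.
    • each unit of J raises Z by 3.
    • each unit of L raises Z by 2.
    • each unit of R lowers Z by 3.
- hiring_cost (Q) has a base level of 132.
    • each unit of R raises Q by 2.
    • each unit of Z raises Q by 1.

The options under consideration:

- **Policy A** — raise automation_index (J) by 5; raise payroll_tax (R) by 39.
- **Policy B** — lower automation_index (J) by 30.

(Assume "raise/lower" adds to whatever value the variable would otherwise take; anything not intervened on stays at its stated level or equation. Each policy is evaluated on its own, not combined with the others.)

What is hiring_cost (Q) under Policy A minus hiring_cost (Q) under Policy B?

Policy A (J + 5, R + 39):
  J = 98 + 5 = 103
  L = 31
  R = 74 + 39 = 113
  Z = 44 + 3·103 + 2·31 − 3·113 = 76
  Q = 132 + 2·113 + 76 = 434
Policy B (J − 30):
  J = 98 − 30 = 68
  L = 31
  R = 74
  Z = 44 + 3·68 + 2·31 − 3·74 = 88
  Q = 132 + 2·74 + 88 = 368
Q: 434 − 368 = 66

66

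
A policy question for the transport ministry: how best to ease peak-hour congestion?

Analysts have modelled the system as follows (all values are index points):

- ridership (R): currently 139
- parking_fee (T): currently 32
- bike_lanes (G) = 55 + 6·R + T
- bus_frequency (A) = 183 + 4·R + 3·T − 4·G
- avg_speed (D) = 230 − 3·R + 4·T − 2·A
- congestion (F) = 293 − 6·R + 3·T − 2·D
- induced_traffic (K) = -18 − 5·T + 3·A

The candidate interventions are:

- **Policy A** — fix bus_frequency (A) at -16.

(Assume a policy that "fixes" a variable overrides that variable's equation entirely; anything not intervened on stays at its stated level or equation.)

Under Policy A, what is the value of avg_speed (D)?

Policy A (A := -16):
  R = 139
  T = 32
  G = 55 + 6·139 + 32 = 921
  A = -16
  D = 230 − 3·139 + 4·32 − 2·(-16) = -27

-27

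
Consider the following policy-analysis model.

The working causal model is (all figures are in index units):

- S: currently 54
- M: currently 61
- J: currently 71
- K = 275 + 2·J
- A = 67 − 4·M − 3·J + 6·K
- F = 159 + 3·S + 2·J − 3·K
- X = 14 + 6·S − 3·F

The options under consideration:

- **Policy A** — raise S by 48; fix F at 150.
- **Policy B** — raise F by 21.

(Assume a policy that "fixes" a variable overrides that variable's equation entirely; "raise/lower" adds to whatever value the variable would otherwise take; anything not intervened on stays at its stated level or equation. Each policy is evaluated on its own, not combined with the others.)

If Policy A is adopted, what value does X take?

Policy A (S + 48, F := 150):
  S = 54 + 48 = 102
  J = 71
  K = 275 + 2·71 = 417
  F = 150
  X = 14 + 6·102 − 3·150 = 176

176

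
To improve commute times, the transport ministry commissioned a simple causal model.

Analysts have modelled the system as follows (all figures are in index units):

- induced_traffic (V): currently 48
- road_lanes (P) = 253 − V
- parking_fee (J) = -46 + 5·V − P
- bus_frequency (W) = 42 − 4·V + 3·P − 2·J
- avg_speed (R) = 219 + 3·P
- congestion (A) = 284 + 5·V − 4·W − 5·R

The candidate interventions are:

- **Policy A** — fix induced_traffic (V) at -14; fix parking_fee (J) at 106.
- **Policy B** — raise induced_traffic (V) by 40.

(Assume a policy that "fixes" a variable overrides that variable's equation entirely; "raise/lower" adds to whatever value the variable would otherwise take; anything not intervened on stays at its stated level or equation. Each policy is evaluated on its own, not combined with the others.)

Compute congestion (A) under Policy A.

Policy A (V := -14, J := 106):
  V = -14
  P = 253 − (-14) = 267
  J = 106
  W = 42 − 4·(-14) + 3·267 − 2·106 = 687
  R = 219 + 3·267 = 1020
  A = 284 + 5·(-14) − 4·687 − 5·1020 = -7634

-7634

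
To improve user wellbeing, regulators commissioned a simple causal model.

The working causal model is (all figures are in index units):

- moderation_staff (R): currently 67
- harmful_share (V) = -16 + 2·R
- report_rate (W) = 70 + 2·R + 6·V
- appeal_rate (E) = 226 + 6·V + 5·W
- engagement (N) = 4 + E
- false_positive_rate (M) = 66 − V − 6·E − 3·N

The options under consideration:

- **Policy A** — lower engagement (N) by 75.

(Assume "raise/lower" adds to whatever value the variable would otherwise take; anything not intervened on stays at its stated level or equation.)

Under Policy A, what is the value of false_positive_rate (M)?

Policy A (N − 75):
  R = 67
  V = -16 + 2·67 = 118
  W = 70 + 2·67 + 6·118 = 912
  E = 226 + 6·118 + 5·912 = 5494
  N = 4 + 5494 (−75 from intervention) = 5423
  M = 66 − 118 − 6·5494 − 3·5423 = -49285

-49285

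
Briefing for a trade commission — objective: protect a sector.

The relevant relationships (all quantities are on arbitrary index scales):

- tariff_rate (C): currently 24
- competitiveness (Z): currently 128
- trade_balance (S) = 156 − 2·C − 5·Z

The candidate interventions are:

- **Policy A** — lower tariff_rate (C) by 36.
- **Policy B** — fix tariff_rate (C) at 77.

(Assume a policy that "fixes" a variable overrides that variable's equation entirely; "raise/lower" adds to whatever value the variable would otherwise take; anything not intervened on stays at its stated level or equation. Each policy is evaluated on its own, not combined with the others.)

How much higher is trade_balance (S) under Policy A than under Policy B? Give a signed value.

Policy A (C − 36):
  C = 24 − 36 = -12
  Z = 128
  S = 156 − 2·(-12) − 5·128 = -460
Policy B (C := 77):
  C = 77
  Z = 128
  S = 156 − 2·77 − 5·128 = -638
S: -460 − (-638) = 178

178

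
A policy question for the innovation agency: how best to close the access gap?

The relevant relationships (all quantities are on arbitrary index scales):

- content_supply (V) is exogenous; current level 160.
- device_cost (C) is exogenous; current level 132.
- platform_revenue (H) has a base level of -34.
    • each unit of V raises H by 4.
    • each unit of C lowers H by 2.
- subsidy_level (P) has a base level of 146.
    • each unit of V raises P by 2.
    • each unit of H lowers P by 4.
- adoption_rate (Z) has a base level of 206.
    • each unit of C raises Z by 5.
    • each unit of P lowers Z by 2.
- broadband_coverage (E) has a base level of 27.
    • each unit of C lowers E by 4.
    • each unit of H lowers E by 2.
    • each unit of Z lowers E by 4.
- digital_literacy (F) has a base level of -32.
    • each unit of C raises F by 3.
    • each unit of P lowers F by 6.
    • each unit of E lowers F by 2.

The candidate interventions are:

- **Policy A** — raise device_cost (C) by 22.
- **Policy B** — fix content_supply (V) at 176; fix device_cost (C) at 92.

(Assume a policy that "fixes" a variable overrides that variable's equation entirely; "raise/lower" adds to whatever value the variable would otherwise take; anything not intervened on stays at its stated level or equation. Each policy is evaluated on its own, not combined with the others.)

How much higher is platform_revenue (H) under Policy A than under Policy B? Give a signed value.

Policy A (C + 22):
  V = 160
  C = 132 + 22 = 154
  H = -34 + 4·160 − 2·154 = 298
Policy B (V := 176, C := 92):
  V = 176
  C = 92
  H = -34 + 4·176 − 2·92 = 486
H: 298 − 486 = -188

-188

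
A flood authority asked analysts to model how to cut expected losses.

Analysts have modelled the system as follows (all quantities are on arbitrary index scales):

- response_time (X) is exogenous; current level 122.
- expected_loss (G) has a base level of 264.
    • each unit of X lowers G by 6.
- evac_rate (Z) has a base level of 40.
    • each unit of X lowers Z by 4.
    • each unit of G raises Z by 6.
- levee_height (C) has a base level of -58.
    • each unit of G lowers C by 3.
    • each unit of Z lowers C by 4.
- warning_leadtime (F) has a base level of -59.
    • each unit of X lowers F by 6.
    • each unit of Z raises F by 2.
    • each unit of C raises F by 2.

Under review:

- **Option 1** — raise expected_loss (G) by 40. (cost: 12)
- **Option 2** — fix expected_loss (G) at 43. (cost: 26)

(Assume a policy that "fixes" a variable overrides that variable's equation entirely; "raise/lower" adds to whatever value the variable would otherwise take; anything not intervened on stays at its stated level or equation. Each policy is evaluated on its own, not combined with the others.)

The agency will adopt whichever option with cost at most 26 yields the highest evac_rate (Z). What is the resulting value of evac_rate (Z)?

Option 1 (G + 40):
  X = 122
  G = 264 − 6·122 (+40 from intervention) = -428
  Z = 40 − 4·122 + 6·(-428) = -3016
Option 2 (G := 43):
  X = 122
  G = 43
  Z = 40 − 4·122 + 6·43 = -190
Comparing — Option 1: Z=-3016, Option 2: Z=-190. Highest is -190 (Option 2).

-190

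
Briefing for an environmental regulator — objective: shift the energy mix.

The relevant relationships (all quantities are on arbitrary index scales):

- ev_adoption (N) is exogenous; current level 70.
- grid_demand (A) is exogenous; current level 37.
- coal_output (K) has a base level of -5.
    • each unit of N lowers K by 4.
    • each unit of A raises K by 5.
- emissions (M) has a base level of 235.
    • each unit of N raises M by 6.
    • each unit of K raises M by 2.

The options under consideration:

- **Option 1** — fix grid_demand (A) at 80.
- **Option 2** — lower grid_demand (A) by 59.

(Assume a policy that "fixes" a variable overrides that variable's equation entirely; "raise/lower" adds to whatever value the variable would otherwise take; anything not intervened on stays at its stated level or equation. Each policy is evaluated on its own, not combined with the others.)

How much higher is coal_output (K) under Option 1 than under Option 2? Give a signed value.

510

Option 1 (A := 80):
  N = 70
  A = 80
  K = -5 − 4·70 + 5·80 = 115
Option 2 (A − 59):
  N = 70
  A = 37 − 59 = -22
  K = -5 − 4·70 + 5·(-22) = -395
K: 115 − (-395) = 510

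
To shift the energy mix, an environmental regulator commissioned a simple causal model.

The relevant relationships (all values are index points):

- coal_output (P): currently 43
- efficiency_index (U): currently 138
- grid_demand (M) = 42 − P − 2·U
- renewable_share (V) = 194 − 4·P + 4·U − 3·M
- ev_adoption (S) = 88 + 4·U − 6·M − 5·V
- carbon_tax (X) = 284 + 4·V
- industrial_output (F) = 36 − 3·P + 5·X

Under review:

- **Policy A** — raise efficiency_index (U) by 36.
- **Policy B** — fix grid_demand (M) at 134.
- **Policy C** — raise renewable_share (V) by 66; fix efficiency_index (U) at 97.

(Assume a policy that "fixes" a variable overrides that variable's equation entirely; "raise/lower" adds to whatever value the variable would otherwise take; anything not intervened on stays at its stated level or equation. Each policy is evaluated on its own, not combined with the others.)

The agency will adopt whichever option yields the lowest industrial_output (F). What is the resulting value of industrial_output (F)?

Policy A (U + 36):
  P = 43
  U = 138 + 36 = 174
  M = 42 − 43 − 2·174 = -349
  V = 194 − 4·43 + 4·174 − 3·(-349) = 1765
  X = 284 + 4·1765 = 7344
  F = 36 − 3·43 + 5·7344 = 36627
Policy B (M := 134):
  P = 43
  U = 138
  M = 134
  V = 194 − 4·43 + 4·138 − 3·134 = 172
  X = 284 + 4·172 = 972
  F = 36 − 3·43 + 5·972 = 4767
Policy C (V + 66, U := 97):
  P = 43
  U = 97
  M = 42 − 43 − 2·97 = -195
  V = 194 − 4·43 + 4·97 − 3·(-195) (+66 from intervention) = 1061
  X = 284 + 4·1061 = 4528
  F = 36 − 3·43 + 5·4528 = 22547
Comparing — Policy A: F=36627, Policy B: F=4767, Policy C: F=22547. Lowest is 4767 (Policy B).

4767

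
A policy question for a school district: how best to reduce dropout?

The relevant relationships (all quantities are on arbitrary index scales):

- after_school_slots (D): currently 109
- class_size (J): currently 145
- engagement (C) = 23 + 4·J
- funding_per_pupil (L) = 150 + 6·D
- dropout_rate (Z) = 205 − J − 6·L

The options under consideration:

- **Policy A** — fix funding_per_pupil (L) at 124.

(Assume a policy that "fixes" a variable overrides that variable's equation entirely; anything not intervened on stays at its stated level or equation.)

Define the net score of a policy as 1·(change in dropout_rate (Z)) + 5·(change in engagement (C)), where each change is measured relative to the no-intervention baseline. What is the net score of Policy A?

4080

Baseline:
  D = 109
  J = 145
  C = 23 + 4·145 = 603
  L = 150 + 6·109 = 804
  Z = 205 − 145 − 6·804 = -4764
Policy A (L := 124):
  D = 109
  J = 145
  C = 23 + 4·145 = 603
  L = 124
  Z = 205 − 145 − 6·124 = -684
ΔZ = -684 − (-4764) = 4080; ΔC = 603 − 603 = 0
Score = 1·4080 + 5·0 = 4080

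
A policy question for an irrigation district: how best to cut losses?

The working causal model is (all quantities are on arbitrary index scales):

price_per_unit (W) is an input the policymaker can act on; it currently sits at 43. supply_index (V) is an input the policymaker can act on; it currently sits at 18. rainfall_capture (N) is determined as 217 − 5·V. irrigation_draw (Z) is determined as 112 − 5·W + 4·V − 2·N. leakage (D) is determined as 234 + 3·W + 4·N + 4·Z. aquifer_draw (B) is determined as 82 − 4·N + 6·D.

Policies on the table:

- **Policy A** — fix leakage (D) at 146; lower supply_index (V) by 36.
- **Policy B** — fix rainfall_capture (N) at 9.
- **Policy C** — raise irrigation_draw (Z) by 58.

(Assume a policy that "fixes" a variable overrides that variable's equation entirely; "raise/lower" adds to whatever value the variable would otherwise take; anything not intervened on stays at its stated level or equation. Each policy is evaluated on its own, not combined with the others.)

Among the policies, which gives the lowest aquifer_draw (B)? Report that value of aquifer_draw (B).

Policy A (D := 146, V − 36):
  W = 43
  V = 18 − 36 = -18
  N = 217 − 5·(-18) = 307
  Z = 112 − 5·43 + 4·(-18) − 2·307 = -789
  D = 146
  B = 82 − 4·307 + 6·146 = -270
Policy B (N := 9):
  W = 43
  V = 18
  N = 9
  Z = 112 − 5·43 + 4·18 − 2·9 = -49
  D = 234 + 3·43 + 4·9 + 4·(-49) = 203
  B = 82 − 4·9 + 6·203 = 1264
Policy C (Z + 58):
  W = 43
  V = 18
  N = 217 − 5·18 = 127
  Z = 112 − 5·43 + 4·18 − 2·127 (+58 from intervention) = -227
  D = 234 + 3·43 + 4·127 + 4·(-227) = -37
  B = 82 − 4·127 + 6·(-37) = -648
Comparing — Policy A: B=-270, Policy B: B=1264, Policy C: B=-648. Lowest is -648 (Policy C).

-648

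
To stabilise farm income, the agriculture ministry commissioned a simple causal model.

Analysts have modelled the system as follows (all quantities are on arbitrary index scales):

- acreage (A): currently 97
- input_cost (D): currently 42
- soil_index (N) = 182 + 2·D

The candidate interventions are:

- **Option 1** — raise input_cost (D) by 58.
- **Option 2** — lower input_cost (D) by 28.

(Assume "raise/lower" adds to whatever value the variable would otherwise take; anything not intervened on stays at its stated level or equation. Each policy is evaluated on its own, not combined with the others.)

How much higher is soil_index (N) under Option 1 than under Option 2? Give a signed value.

172

Option 1 (D + 58):
  D = 42 + 58 = 100
  N = 182 + 2·100 = 382
Option 2 (D − 28):
  D = 42 − 28 = 14
  N = 182 + 2·14 = 210
N: 382 − 210 = 172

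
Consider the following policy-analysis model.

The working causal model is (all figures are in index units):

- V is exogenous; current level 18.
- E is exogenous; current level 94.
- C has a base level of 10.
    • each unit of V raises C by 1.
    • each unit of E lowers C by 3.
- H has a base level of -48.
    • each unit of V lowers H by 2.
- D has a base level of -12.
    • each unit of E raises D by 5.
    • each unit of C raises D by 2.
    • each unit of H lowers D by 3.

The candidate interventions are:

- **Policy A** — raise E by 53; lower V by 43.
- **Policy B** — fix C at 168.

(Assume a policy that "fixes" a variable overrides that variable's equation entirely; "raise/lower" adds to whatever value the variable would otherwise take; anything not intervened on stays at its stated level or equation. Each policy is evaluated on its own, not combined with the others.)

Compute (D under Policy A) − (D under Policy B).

-1241

Policy A (E + 53, V − 43):
  V = 18 − 43 = -25
  E = 94 + 53 = 147
  C = 10 + (-25) − 3·147 = -456
  H = -48 − 2·(-25) = 2
  D = -12 + 5·147 + 2·(-456) − 3·2 = -195
Policy B (C := 168):
  V = 18
  E = 94
  C = 168
  H = -48 − 2·18 = -84
  D = -12 + 5·94 + 2·168 − 3·(-84) = 1046
D: -195 − 1046 = -1241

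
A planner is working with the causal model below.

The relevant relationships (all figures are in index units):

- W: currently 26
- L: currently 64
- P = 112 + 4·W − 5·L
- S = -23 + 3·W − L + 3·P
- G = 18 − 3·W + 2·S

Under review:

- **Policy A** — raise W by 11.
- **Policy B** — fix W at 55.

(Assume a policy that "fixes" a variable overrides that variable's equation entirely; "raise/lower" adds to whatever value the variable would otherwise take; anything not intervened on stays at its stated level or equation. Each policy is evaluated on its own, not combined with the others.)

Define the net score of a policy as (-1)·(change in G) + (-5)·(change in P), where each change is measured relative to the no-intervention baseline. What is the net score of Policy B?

Baseline:
  W = 26
  L = 64
  P = 112 + 4·26 − 5·64 = -104
  S = -23 + 3·26 − 64 + 3·(-104) = -321
  G = 18 − 3·26 + 2·(-321) = -702
Policy B (W := 55):
  W = 55
  L = 64
  P = 112 + 4·55 − 5·64 = 12
  S = -23 + 3·55 − 64 + 3·12 = 114
  G = 18 − 3·55 + 2·114 = 81
ΔG = 81 − (-702) = 783; ΔP = 12 − (-104) = 116
Score = (-1)·783 + (-5)·116 = -1363

-1363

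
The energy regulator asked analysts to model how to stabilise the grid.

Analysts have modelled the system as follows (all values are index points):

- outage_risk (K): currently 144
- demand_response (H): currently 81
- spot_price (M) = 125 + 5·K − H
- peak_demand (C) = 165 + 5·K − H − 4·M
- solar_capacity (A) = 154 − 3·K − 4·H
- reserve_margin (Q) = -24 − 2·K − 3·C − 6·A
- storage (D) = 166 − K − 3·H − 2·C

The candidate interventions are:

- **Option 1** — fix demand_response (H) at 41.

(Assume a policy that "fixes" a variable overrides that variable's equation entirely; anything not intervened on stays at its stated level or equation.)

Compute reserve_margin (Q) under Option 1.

9456

Option 1 (H := 41):
  K = 144
  H = 41
  M = 125 + 5·144 − 41 = 804
  C = 165 + 5·144 − 41 − 4·804 = -2372
  A = 154 − 3·144 − 4·41 = -442
  Q = -24 − 2·144 − 3·(-2372) − 6·(-442) = 9456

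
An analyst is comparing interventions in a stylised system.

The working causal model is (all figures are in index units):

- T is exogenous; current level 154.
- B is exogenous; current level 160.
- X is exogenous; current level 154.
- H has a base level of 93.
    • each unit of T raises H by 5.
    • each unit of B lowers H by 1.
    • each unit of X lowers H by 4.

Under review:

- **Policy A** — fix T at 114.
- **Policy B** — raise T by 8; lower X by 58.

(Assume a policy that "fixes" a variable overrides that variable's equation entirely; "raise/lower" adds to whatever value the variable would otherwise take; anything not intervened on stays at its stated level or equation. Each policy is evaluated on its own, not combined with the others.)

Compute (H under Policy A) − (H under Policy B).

-472

Policy A (T := 114):
  T = 114
  B = 160
  X = 154
  H = 93 + 5·114 − 160 − 4·154 = -113
Policy B (T + 8, X − 58):
  T = 154 + 8 = 162
  B = 160
  X = 154 − 58 = 96
  H = 93 + 5·162 − 160 − 4·96 = 359
H: -113 − 359 = -472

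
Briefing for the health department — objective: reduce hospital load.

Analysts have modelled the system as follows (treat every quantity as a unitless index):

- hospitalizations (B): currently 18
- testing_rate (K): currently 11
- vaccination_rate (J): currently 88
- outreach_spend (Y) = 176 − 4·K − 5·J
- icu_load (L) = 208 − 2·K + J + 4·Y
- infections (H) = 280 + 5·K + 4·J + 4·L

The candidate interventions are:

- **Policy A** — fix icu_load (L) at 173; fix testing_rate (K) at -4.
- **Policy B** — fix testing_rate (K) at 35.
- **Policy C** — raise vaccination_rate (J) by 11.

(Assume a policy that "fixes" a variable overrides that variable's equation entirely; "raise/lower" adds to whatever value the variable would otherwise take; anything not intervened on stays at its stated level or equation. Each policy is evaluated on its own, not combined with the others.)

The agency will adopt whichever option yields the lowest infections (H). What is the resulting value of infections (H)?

Policy A (L := 173, K := -4):
  K = -4
  J = 88
  Y = 176 − 4·(-4) − 5·88 = -248
  L = 173
  H = 280 + 5·(-4) + 4·88 + 4·173 = 1304
Policy B (K := 35):
  K = 35
  J = 88
  Y = 176 − 4·35 − 5·88 = -404
  L = 208 − 2·35 + 88 + 4·(-404) = -1390
  H = 280 + 5·35 + 4·88 + 4·(-1390) = -4753
Policy C (J + 11):
  K = 11
  J = 88 + 11 = 99
  Y = 176 − 4·11 − 5·99 = -363
  L = 208 − 2·11 + 99 + 4·(-363) = -1167
  H = 280 + 5·11 + 4·99 + 4·(-1167) = -3937
Comparing — Policy A: H=1304, Policy B: H=-4753, Policy C: H=-3937. Lowest is -4753 (Policy B).

-4753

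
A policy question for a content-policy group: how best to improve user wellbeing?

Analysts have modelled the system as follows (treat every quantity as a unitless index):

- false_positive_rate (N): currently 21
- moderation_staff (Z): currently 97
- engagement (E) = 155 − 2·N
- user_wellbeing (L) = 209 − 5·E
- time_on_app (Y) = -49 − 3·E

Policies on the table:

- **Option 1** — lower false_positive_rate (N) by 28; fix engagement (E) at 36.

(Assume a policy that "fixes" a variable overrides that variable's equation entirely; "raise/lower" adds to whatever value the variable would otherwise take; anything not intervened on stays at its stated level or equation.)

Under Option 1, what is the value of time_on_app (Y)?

Option 1 (N − 28, E := 36):
  N = 21 − 28 = -7
  E = 36
  Y = -49 − 3·36 = -157

-157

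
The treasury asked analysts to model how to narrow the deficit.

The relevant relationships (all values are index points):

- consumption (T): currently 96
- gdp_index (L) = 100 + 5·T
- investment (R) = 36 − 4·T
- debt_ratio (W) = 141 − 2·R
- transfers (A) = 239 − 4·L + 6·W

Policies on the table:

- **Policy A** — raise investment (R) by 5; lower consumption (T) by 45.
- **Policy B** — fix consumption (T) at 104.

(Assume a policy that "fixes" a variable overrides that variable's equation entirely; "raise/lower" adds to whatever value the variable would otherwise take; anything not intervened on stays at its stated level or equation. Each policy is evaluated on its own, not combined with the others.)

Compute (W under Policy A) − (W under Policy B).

Policy A (R + 5, T − 45):
  T = 96 − 45 = 51
  R = 36 − 4·51 (+5 from intervention) = -163
  W = 141 − 2·(-163) = 467
Policy B (T := 104):
  T = 104
  R = 36 − 4·104 = -380
  W = 141 − 2·(-380) = 901
W: 467 − 901 = -434

-434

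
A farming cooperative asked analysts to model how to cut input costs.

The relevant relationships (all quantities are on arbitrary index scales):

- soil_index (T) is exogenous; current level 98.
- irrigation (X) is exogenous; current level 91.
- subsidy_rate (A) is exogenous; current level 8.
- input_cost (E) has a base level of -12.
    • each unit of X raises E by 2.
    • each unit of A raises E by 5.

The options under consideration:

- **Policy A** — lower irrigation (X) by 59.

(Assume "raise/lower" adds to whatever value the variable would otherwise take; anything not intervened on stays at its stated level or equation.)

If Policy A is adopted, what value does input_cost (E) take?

92

Policy A (X − 59):
  X = 91 − 59 = 32
  A = 8
  E = -12 + 2·32 + 5·8 = 92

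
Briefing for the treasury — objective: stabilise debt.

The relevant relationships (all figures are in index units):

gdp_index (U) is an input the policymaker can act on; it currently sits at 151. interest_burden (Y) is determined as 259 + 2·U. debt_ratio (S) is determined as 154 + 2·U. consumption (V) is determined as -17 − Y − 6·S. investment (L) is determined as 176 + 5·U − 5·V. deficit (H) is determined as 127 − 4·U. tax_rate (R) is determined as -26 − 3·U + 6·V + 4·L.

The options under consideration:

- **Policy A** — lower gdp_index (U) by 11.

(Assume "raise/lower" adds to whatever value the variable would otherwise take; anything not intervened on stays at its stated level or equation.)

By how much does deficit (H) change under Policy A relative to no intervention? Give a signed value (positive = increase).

Baseline:
  U = 151
  H = 127 − 4·151 = -477
Policy A (U − 11):
  U = 151 − 11 = 140
  H = 127 − 4·140 = -433
Change in H: -433 − (-477) = 44

44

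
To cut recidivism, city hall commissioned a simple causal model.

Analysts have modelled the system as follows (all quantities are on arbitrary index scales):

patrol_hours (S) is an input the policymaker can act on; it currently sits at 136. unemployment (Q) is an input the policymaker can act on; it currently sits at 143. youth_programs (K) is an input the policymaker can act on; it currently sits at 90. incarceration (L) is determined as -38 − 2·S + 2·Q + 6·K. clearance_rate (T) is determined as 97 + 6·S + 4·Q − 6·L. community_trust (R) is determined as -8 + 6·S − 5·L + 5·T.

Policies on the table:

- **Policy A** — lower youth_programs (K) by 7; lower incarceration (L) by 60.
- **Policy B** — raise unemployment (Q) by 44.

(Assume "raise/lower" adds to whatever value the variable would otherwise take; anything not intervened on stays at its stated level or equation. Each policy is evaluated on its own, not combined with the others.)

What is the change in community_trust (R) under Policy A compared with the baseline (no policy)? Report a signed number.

3570

Baseline:
  S = 136
  Q = 143
  K = 90
  L = -38 − 2·136 + 2·143 + 6·90 = 516
  T = 97 + 6·136 + 4·143 − 6·516 = -1611
  R = -8 + 6·136 − 5·516 + 5·(-1611) = -9827
Policy A (K − 7, L − 60):
  S = 136
  Q = 143
  K = 90 − 7 = 83
  L = -38 − 2·136 + 2·143 + 6·83 (−60 from intervention) = 414
  T = 97 + 6·136 + 4·143 − 6·414 = -999
  R = -8 + 6·136 − 5·414 + 5·(-999) = -6257
Change in R: -6257 − (-9827) = 3570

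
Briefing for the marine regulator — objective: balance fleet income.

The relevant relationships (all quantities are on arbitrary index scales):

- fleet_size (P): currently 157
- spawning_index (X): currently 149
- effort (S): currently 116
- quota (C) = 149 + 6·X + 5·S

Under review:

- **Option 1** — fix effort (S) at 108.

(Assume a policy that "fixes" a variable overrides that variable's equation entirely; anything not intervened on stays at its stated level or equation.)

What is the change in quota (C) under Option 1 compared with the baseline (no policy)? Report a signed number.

Baseline:
  X = 149
  S = 116
  C = 149 + 6·149 + 5·116 = 1623
Option 1 (S := 108):
  X = 149
  S = 108
  C = 149 + 6·149 + 5·108 = 1583
Change in C: 1583 − 1623 = -40

-40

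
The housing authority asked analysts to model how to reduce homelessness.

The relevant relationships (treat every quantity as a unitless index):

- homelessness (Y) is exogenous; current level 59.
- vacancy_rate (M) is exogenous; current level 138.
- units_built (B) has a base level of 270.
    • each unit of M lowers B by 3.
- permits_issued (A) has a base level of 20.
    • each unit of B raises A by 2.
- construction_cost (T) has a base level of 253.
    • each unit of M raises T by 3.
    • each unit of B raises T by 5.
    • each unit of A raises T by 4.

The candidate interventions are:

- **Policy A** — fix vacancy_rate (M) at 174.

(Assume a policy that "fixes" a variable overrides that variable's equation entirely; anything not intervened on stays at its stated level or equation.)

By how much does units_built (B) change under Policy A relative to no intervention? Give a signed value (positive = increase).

Baseline:
  M = 138
  B = 270 − 3·138 = -144
Policy A (M := 174):
  M = 174
  B = 270 − 3·174 = -252
Change in B: -252 − (-144) = -108

-108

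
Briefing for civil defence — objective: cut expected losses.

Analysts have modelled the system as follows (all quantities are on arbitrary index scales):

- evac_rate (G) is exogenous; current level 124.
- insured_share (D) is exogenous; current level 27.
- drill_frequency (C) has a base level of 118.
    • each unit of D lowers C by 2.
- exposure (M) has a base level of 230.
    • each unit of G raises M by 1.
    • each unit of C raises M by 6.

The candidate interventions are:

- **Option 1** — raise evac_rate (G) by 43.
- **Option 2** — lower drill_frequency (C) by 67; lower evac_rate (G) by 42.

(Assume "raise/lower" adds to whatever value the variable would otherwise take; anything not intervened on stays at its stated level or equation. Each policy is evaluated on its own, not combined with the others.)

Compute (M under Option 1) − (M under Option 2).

Option 1 (G + 43):
  G = 124 + 43 = 167
  D = 27
  C = 118 − 2·27 = 64
  M = 230 + 167 + 6·64 = 781
Option 2 (C − 67, G − 42):
  G = 124 − 42 = 82
  D = 27
  C = 118 − 2·27 (−67 from intervention) = -3
  M = 230 + 82 + 6·(-3) = 294
M: 781 − 294 = 487

487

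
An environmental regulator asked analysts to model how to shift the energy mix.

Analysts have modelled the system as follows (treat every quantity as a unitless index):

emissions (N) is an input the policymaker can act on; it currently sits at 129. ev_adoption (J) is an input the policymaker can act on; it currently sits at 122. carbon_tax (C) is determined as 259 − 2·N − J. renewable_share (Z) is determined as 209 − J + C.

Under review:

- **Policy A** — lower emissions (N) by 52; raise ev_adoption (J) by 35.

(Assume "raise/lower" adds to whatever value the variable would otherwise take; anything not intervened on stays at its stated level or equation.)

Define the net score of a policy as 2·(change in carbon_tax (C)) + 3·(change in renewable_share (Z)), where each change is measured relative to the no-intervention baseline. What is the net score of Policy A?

Baseline:
  N = 129
  J = 122
  C = 259 − 2·129 − 122 = -121
  Z = 209 − 122 + (-121) = -34
Policy A (N − 52, J + 35):
  N = 129 − 52 = 77
  J = 122 + 35 = 157
  C = 259 − 2·77 − 157 = -52
  Z = 209 − 157 + (-52) = 0
ΔC = -52 − (-121) = 69; ΔZ = 0 − (-34) = 34
Score = 2·69 + 3·34 = 240

240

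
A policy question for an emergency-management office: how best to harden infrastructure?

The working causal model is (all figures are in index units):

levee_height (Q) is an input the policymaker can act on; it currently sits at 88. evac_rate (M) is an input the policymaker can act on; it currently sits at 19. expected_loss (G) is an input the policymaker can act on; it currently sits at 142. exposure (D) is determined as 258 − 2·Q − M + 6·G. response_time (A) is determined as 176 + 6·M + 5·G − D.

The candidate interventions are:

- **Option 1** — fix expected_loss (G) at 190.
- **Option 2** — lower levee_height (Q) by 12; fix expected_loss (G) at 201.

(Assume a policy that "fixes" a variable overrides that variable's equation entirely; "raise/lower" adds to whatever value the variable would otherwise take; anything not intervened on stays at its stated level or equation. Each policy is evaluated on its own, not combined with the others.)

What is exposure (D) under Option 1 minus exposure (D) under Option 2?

-90

Option 1 (G := 190):
  Q = 88
  M = 19
  G = 190
  D = 258 − 2·88 − 19 + 6·190 = 1203
Option 2 (Q − 12, G := 201):
  Q = 88 − 12 = 76
  M = 19
  G = 201
  D = 258 − 2·76 − 19 + 6·201 = 1293
D: 1203 − 1293 = -90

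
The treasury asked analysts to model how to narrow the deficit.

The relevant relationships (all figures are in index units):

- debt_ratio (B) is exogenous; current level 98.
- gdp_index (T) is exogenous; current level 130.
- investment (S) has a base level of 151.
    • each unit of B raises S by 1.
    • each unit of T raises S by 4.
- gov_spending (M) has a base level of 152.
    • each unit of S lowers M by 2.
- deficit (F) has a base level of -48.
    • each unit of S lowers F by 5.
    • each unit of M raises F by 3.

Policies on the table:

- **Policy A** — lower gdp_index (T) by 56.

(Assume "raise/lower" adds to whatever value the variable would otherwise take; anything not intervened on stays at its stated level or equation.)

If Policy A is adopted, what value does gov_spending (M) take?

Policy A (T − 56):
  B = 98
  T = 130 − 56 = 74
  S = 151 + 98 + 4·74 = 545
  M = 152 − 2·545 = -938

-938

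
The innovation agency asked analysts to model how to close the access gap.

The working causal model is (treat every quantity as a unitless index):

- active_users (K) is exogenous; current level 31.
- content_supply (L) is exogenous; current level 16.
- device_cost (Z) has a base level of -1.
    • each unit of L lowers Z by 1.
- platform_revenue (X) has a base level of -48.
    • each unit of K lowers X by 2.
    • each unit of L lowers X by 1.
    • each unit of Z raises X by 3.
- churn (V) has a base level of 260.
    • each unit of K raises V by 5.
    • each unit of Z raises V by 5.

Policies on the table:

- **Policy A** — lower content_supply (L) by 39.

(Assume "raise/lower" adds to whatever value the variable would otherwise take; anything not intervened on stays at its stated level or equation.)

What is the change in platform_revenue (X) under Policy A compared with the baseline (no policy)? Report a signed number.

156

Baseline:
  K = 31
  L = 16
  Z = -1 − 16 = -17
  X = -48 − 2·31 − 16 + 3·(-17) = -177
Policy A (L − 39):
  K = 31
  L = 16 − 39 = -23
  Z = -1 − (-23) = 22
  X = -48 − 2·31 − (-23) + 3·22 = -21
Change in X: -21 − (-177) = 156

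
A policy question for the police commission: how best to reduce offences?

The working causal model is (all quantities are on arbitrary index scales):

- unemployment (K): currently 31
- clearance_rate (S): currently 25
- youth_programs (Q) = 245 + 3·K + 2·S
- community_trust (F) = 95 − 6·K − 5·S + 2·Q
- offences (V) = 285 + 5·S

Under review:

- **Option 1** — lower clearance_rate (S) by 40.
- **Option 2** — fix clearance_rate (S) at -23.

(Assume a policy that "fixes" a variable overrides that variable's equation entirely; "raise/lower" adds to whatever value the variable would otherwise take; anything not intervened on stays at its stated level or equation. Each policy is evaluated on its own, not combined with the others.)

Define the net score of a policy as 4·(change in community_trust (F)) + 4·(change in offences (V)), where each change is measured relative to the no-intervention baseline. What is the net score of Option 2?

-768

Baseline:
  K = 31
  S = 25
  Q = 245 + 3·31 + 2·25 = 388
  F = 95 − 6·31 − 5·25 + 2·388 = 560
  V = 285 + 5·25 = 410
Option 2 (S := -23):
  K = 31
  S = -23
  Q = 245 + 3·31 + 2·(-23) = 292
  F = 95 − 6·31 − 5·(-23) + 2·292 = 608
  V = 285 + 5·(-23) = 170
ΔF = 608 − 560 = 48; ΔV = 170 − 410 = -240
Score = 4·48 + 4·(-240) = -768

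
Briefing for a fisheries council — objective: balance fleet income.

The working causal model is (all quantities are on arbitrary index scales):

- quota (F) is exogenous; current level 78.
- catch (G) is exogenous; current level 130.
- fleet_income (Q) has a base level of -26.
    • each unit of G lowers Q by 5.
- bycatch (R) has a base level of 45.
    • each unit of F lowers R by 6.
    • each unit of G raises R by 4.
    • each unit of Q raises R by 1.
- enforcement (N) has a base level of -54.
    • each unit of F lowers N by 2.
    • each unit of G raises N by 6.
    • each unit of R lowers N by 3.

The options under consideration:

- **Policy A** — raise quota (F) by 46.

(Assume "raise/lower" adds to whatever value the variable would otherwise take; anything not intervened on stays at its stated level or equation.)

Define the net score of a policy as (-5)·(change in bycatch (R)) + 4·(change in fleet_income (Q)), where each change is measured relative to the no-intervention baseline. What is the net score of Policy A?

1380

Baseline:
  F = 78
  G = 130
  Q = -26 − 5·130 = -676
  R = 45 − 6·78 + 4·130 + (-676) = -579
Policy A (F + 46):
  F = 78 + 46 = 124
  G = 130
  Q = -26 − 5·130 = -676
  R = 45 − 6·124 + 4·130 + (-676) = -855
ΔR = -855 − (-579) = -276; ΔQ = -676 − (-676) = 0
Score = (-5)·(-276) + 4·0 = 1380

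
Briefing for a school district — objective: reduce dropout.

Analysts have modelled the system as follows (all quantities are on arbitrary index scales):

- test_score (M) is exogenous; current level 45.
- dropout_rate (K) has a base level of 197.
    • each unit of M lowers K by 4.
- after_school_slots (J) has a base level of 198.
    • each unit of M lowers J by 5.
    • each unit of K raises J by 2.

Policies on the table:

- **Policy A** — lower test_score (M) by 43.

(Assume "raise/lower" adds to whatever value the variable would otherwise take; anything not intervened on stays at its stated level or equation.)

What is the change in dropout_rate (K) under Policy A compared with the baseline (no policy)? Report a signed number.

172

Baseline:
  M = 45
  K = 197 − 4·45 = 17
Policy A (M − 43):
  M = 45 − 43 = 2
  K = 197 − 4·2 = 189
Change in K: 189 − 17 = 172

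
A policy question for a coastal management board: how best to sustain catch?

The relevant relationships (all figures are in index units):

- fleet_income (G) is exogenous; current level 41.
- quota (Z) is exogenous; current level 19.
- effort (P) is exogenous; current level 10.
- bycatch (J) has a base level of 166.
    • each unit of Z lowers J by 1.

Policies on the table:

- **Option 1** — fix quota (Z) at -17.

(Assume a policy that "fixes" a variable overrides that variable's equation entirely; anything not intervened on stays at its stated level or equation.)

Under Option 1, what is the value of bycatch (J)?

Option 1 (Z := -17):
  Z = -17
  J = 166 − (-17) = 183

183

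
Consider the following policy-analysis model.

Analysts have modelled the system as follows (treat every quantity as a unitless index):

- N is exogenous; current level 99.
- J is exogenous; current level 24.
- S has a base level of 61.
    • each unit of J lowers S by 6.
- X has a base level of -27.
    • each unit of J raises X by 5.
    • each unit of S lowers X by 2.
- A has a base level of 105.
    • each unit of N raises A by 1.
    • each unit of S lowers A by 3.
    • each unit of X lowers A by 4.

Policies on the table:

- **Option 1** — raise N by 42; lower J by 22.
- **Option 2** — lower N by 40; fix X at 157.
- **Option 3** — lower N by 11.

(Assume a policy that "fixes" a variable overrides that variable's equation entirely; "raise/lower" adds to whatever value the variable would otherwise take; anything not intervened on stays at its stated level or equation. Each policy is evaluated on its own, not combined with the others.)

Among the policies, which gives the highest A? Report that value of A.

559

Option 1 (N + 42, J − 22):
  N = 99 + 42 = 141
  J = 24 − 22 = 2
  S = 61 − 6·2 = 49
  X = -27 + 5·2 − 2·49 = -115
  A = 105 + 141 − 3·49 − 4·(-115) = 559
Option 2 (N − 40, X := 157):
  N = 99 − 40 = 59
  J = 24
  S = 61 − 6·24 = -83
  X = 157
  A = 105 + 59 − 3·(-83) − 4·157 = -215
Option 3 (N − 11):
  N = 99 − 11 = 88
  J = 24
  S = 61 − 6·24 = -83
  X = -27 + 5·24 − 2·(-83) = 259
  A = 105 + 88 − 3·(-83) − 4·259 = -594
Comparing — Option 1: A=559, Option 2: A=-215, Option 3: A=-594. Highest is 559 (Option 1).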